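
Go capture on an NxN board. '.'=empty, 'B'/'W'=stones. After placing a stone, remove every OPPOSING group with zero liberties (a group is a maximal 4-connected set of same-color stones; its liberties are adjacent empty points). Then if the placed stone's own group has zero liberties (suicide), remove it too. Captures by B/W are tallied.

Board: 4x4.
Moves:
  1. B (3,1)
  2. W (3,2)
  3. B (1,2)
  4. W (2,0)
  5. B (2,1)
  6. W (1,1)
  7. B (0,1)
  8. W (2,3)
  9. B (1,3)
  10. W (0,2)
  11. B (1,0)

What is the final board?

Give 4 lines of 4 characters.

Move 1: B@(3,1) -> caps B=0 W=0
Move 2: W@(3,2) -> caps B=0 W=0
Move 3: B@(1,2) -> caps B=0 W=0
Move 4: W@(2,0) -> caps B=0 W=0
Move 5: B@(2,1) -> caps B=0 W=0
Move 6: W@(1,1) -> caps B=0 W=0
Move 7: B@(0,1) -> caps B=0 W=0
Move 8: W@(2,3) -> caps B=0 W=0
Move 9: B@(1,3) -> caps B=0 W=0
Move 10: W@(0,2) -> caps B=0 W=0
Move 11: B@(1,0) -> caps B=1 W=0

Answer: .BW.
B.BB
WB.W
.BW.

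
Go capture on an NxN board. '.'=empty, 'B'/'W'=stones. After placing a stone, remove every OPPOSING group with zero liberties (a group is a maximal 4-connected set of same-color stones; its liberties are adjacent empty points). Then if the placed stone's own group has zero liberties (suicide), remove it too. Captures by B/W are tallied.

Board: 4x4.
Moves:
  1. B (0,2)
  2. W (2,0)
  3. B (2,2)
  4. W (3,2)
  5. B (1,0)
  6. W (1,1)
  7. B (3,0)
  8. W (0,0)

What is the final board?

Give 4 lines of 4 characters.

Answer: W.B.
.W..
W.B.
B.W.

Derivation:
Move 1: B@(0,2) -> caps B=0 W=0
Move 2: W@(2,0) -> caps B=0 W=0
Move 3: B@(2,2) -> caps B=0 W=0
Move 4: W@(3,2) -> caps B=0 W=0
Move 5: B@(1,0) -> caps B=0 W=0
Move 6: W@(1,1) -> caps B=0 W=0
Move 7: B@(3,0) -> caps B=0 W=0
Move 8: W@(0,0) -> caps B=0 W=1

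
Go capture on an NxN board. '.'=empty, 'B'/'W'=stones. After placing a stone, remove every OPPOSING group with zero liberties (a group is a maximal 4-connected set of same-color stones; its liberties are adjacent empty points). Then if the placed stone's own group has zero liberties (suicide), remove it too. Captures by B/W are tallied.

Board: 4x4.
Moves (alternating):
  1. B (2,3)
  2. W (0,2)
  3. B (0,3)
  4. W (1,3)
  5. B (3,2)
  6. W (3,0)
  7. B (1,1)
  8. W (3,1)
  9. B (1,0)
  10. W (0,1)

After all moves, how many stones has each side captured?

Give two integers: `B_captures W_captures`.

Move 1: B@(2,3) -> caps B=0 W=0
Move 2: W@(0,2) -> caps B=0 W=0
Move 3: B@(0,3) -> caps B=0 W=0
Move 4: W@(1,3) -> caps B=0 W=1
Move 5: B@(3,2) -> caps B=0 W=1
Move 6: W@(3,0) -> caps B=0 W=1
Move 7: B@(1,1) -> caps B=0 W=1
Move 8: W@(3,1) -> caps B=0 W=1
Move 9: B@(1,0) -> caps B=0 W=1
Move 10: W@(0,1) -> caps B=0 W=1

Answer: 0 1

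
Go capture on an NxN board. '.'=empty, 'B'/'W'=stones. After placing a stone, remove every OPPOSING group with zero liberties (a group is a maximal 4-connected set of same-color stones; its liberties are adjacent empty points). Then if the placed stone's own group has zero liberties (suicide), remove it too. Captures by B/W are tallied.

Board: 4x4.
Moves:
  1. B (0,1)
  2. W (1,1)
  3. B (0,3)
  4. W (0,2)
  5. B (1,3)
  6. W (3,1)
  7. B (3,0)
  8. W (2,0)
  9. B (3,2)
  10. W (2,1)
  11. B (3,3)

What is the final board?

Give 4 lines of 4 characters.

Move 1: B@(0,1) -> caps B=0 W=0
Move 2: W@(1,1) -> caps B=0 W=0
Move 3: B@(0,3) -> caps B=0 W=0
Move 4: W@(0,2) -> caps B=0 W=0
Move 5: B@(1,3) -> caps B=0 W=0
Move 6: W@(3,1) -> caps B=0 W=0
Move 7: B@(3,0) -> caps B=0 W=0
Move 8: W@(2,0) -> caps B=0 W=1
Move 9: B@(3,2) -> caps B=0 W=1
Move 10: W@(2,1) -> caps B=0 W=1
Move 11: B@(3,3) -> caps B=0 W=1

Answer: .BWB
.W.B
WW..
.WBB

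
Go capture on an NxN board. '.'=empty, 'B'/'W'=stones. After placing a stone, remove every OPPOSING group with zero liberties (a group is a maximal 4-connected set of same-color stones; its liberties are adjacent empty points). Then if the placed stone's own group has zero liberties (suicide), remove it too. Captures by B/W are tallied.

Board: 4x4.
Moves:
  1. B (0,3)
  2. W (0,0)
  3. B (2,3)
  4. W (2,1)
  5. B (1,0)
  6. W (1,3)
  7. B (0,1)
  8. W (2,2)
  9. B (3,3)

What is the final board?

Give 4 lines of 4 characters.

Answer: .B.B
B..W
.WWB
...B

Derivation:
Move 1: B@(0,3) -> caps B=0 W=0
Move 2: W@(0,0) -> caps B=0 W=0
Move 3: B@(2,3) -> caps B=0 W=0
Move 4: W@(2,1) -> caps B=0 W=0
Move 5: B@(1,0) -> caps B=0 W=0
Move 6: W@(1,3) -> caps B=0 W=0
Move 7: B@(0,1) -> caps B=1 W=0
Move 8: W@(2,2) -> caps B=1 W=0
Move 9: B@(3,3) -> caps B=1 W=0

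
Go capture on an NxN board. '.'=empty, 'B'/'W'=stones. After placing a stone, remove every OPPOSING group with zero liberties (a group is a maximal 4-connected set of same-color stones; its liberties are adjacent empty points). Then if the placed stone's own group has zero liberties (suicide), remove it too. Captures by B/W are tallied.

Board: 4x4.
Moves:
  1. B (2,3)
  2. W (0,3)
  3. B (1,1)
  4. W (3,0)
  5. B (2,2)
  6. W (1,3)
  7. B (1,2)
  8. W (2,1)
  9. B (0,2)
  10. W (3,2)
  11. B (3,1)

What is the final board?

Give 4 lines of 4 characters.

Answer: ..B.
.BB.
.WBB
W.W.

Derivation:
Move 1: B@(2,3) -> caps B=0 W=0
Move 2: W@(0,3) -> caps B=0 W=0
Move 3: B@(1,1) -> caps B=0 W=0
Move 4: W@(3,0) -> caps B=0 W=0
Move 5: B@(2,2) -> caps B=0 W=0
Move 6: W@(1,3) -> caps B=0 W=0
Move 7: B@(1,2) -> caps B=0 W=0
Move 8: W@(2,1) -> caps B=0 W=0
Move 9: B@(0,2) -> caps B=2 W=0
Move 10: W@(3,2) -> caps B=2 W=0
Move 11: B@(3,1) -> caps B=2 W=0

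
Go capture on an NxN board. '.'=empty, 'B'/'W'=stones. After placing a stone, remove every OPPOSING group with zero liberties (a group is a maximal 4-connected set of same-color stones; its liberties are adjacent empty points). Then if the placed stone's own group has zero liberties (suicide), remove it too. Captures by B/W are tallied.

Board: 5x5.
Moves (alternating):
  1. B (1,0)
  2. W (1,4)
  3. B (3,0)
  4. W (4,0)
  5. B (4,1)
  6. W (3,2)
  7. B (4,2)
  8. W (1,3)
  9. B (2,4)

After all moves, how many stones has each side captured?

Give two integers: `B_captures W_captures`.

Answer: 1 0

Derivation:
Move 1: B@(1,0) -> caps B=0 W=0
Move 2: W@(1,4) -> caps B=0 W=0
Move 3: B@(3,0) -> caps B=0 W=0
Move 4: W@(4,0) -> caps B=0 W=0
Move 5: B@(4,1) -> caps B=1 W=0
Move 6: W@(3,2) -> caps B=1 W=0
Move 7: B@(4,2) -> caps B=1 W=0
Move 8: W@(1,3) -> caps B=1 W=0
Move 9: B@(2,4) -> caps B=1 W=0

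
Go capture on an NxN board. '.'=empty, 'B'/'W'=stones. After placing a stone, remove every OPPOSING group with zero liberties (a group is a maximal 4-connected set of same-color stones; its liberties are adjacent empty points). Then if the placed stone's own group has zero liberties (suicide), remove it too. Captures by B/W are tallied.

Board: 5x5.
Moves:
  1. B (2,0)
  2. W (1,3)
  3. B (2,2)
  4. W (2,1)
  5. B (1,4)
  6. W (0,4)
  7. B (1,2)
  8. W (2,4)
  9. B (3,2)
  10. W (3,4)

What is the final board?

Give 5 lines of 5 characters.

Answer: ....W
..BW.
BWB.W
..B.W
.....

Derivation:
Move 1: B@(2,0) -> caps B=0 W=0
Move 2: W@(1,3) -> caps B=0 W=0
Move 3: B@(2,2) -> caps B=0 W=0
Move 4: W@(2,1) -> caps B=0 W=0
Move 5: B@(1,4) -> caps B=0 W=0
Move 6: W@(0,4) -> caps B=0 W=0
Move 7: B@(1,2) -> caps B=0 W=0
Move 8: W@(2,4) -> caps B=0 W=1
Move 9: B@(3,2) -> caps B=0 W=1
Move 10: W@(3,4) -> caps B=0 W=1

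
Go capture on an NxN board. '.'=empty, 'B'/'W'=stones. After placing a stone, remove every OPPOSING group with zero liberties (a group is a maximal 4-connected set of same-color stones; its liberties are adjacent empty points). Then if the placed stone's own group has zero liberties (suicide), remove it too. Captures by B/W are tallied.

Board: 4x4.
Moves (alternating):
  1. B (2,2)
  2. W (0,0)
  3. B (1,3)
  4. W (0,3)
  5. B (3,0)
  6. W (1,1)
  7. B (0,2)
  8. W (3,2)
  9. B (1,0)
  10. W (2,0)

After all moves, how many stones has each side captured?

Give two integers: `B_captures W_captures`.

Answer: 1 1

Derivation:
Move 1: B@(2,2) -> caps B=0 W=0
Move 2: W@(0,0) -> caps B=0 W=0
Move 3: B@(1,3) -> caps B=0 W=0
Move 4: W@(0,3) -> caps B=0 W=0
Move 5: B@(3,0) -> caps B=0 W=0
Move 6: W@(1,1) -> caps B=0 W=0
Move 7: B@(0,2) -> caps B=1 W=0
Move 8: W@(3,2) -> caps B=1 W=0
Move 9: B@(1,0) -> caps B=1 W=0
Move 10: W@(2,0) -> caps B=1 W=1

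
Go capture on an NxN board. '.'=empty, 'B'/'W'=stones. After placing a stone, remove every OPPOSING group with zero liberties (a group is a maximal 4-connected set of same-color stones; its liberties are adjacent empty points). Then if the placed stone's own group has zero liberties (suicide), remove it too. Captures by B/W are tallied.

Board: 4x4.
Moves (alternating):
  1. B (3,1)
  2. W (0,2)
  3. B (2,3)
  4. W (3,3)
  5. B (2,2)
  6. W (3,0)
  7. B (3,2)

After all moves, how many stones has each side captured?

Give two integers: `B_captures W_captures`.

Answer: 1 0

Derivation:
Move 1: B@(3,1) -> caps B=0 W=0
Move 2: W@(0,2) -> caps B=0 W=0
Move 3: B@(2,3) -> caps B=0 W=0
Move 4: W@(3,3) -> caps B=0 W=0
Move 5: B@(2,2) -> caps B=0 W=0
Move 6: W@(3,0) -> caps B=0 W=0
Move 7: B@(3,2) -> caps B=1 W=0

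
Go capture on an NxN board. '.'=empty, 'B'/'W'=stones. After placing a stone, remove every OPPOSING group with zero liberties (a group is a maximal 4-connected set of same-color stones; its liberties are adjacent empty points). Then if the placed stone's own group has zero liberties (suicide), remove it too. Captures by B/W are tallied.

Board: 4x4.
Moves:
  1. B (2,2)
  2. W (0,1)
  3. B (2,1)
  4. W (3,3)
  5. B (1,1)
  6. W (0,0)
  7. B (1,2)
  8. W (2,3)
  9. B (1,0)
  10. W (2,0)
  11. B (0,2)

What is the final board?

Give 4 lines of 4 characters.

Move 1: B@(2,2) -> caps B=0 W=0
Move 2: W@(0,1) -> caps B=0 W=0
Move 3: B@(2,1) -> caps B=0 W=0
Move 4: W@(3,3) -> caps B=0 W=0
Move 5: B@(1,1) -> caps B=0 W=0
Move 6: W@(0,0) -> caps B=0 W=0
Move 7: B@(1,2) -> caps B=0 W=0
Move 8: W@(2,3) -> caps B=0 W=0
Move 9: B@(1,0) -> caps B=0 W=0
Move 10: W@(2,0) -> caps B=0 W=0
Move 11: B@(0,2) -> caps B=2 W=0

Answer: ..B.
BBB.
WBBW
...W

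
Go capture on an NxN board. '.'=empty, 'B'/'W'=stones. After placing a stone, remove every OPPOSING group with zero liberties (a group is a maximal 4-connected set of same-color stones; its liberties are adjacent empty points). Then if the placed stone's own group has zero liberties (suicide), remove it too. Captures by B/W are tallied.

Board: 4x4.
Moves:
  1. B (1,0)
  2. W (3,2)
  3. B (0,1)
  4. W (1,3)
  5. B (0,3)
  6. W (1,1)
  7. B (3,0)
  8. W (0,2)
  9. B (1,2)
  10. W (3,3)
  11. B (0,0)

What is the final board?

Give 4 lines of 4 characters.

Answer: BBW.
BWBW
....
B.WW

Derivation:
Move 1: B@(1,0) -> caps B=0 W=0
Move 2: W@(3,2) -> caps B=0 W=0
Move 3: B@(0,1) -> caps B=0 W=0
Move 4: W@(1,3) -> caps B=0 W=0
Move 5: B@(0,3) -> caps B=0 W=0
Move 6: W@(1,1) -> caps B=0 W=0
Move 7: B@(3,0) -> caps B=0 W=0
Move 8: W@(0,2) -> caps B=0 W=1
Move 9: B@(1,2) -> caps B=0 W=1
Move 10: W@(3,3) -> caps B=0 W=1
Move 11: B@(0,0) -> caps B=0 W=1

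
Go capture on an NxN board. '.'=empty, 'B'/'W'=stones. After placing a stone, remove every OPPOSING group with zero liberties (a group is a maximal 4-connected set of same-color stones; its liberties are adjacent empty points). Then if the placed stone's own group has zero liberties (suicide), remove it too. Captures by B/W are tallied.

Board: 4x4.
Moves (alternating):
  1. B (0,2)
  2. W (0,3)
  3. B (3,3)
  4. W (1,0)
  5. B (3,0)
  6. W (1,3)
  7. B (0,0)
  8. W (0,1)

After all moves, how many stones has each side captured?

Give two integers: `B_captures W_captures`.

Answer: 0 1

Derivation:
Move 1: B@(0,2) -> caps B=0 W=0
Move 2: W@(0,3) -> caps B=0 W=0
Move 3: B@(3,3) -> caps B=0 W=0
Move 4: W@(1,0) -> caps B=0 W=0
Move 5: B@(3,0) -> caps B=0 W=0
Move 6: W@(1,3) -> caps B=0 W=0
Move 7: B@(0,0) -> caps B=0 W=0
Move 8: W@(0,1) -> caps B=0 W=1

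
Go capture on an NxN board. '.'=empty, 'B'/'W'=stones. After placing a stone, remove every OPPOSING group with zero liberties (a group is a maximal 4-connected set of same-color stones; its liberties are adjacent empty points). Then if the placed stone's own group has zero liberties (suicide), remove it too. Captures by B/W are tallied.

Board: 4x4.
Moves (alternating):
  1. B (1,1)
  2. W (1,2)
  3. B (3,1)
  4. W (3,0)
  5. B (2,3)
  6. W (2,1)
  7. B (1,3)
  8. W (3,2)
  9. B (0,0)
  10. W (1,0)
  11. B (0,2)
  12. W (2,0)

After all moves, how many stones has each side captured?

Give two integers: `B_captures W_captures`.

Move 1: B@(1,1) -> caps B=0 W=0
Move 2: W@(1,2) -> caps B=0 W=0
Move 3: B@(3,1) -> caps B=0 W=0
Move 4: W@(3,0) -> caps B=0 W=0
Move 5: B@(2,3) -> caps B=0 W=0
Move 6: W@(2,1) -> caps B=0 W=0
Move 7: B@(1,3) -> caps B=0 W=0
Move 8: W@(3,2) -> caps B=0 W=1
Move 9: B@(0,0) -> caps B=0 W=1
Move 10: W@(1,0) -> caps B=0 W=1
Move 11: B@(0,2) -> caps B=0 W=1
Move 12: W@(2,0) -> caps B=0 W=1

Answer: 0 1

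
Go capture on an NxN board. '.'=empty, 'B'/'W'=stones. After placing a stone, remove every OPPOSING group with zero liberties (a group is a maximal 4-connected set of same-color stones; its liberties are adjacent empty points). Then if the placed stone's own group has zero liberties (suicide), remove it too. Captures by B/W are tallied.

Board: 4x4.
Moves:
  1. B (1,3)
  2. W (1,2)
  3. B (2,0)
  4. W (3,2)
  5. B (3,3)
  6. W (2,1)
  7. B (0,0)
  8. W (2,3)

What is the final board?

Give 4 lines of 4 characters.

Move 1: B@(1,3) -> caps B=0 W=0
Move 2: W@(1,2) -> caps B=0 W=0
Move 3: B@(2,0) -> caps B=0 W=0
Move 4: W@(3,2) -> caps B=0 W=0
Move 5: B@(3,3) -> caps B=0 W=0
Move 6: W@(2,1) -> caps B=0 W=0
Move 7: B@(0,0) -> caps B=0 W=0
Move 8: W@(2,3) -> caps B=0 W=1

Answer: B...
..WB
BW.W
..W.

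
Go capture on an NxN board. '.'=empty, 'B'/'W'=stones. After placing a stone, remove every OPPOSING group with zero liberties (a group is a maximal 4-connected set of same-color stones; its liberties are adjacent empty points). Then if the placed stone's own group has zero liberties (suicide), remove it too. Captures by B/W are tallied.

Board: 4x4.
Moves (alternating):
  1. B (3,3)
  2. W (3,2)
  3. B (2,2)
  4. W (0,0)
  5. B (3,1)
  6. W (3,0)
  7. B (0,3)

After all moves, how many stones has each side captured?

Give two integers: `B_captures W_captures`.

Answer: 1 0

Derivation:
Move 1: B@(3,3) -> caps B=0 W=0
Move 2: W@(3,2) -> caps B=0 W=0
Move 3: B@(2,2) -> caps B=0 W=0
Move 4: W@(0,0) -> caps B=0 W=0
Move 5: B@(3,1) -> caps B=1 W=0
Move 6: W@(3,0) -> caps B=1 W=0
Move 7: B@(0,3) -> caps B=1 W=0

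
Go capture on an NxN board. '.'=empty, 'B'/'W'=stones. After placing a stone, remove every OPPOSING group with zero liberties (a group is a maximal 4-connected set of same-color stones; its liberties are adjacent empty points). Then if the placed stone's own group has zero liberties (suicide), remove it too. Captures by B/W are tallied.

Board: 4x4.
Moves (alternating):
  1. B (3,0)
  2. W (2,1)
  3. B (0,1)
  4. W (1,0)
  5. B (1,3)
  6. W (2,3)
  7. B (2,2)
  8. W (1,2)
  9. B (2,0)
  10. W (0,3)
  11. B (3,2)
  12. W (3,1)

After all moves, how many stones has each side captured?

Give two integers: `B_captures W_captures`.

Move 1: B@(3,0) -> caps B=0 W=0
Move 2: W@(2,1) -> caps B=0 W=0
Move 3: B@(0,1) -> caps B=0 W=0
Move 4: W@(1,0) -> caps B=0 W=0
Move 5: B@(1,3) -> caps B=0 W=0
Move 6: W@(2,3) -> caps B=0 W=0
Move 7: B@(2,2) -> caps B=0 W=0
Move 8: W@(1,2) -> caps B=0 W=0
Move 9: B@(2,0) -> caps B=0 W=0
Move 10: W@(0,3) -> caps B=0 W=1
Move 11: B@(3,2) -> caps B=0 W=1
Move 12: W@(3,1) -> caps B=0 W=3

Answer: 0 3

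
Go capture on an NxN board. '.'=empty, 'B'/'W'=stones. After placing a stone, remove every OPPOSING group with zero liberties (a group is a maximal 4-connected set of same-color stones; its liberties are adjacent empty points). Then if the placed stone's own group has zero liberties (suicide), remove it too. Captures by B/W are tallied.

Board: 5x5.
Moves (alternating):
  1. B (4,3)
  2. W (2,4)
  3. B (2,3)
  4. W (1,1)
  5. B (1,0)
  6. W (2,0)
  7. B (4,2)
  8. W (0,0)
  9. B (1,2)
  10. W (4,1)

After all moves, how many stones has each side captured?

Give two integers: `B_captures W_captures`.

Answer: 0 1

Derivation:
Move 1: B@(4,3) -> caps B=0 W=0
Move 2: W@(2,4) -> caps B=0 W=0
Move 3: B@(2,3) -> caps B=0 W=0
Move 4: W@(1,1) -> caps B=0 W=0
Move 5: B@(1,0) -> caps B=0 W=0
Move 6: W@(2,0) -> caps B=0 W=0
Move 7: B@(4,2) -> caps B=0 W=0
Move 8: W@(0,0) -> caps B=0 W=1
Move 9: B@(1,2) -> caps B=0 W=1
Move 10: W@(4,1) -> caps B=0 W=1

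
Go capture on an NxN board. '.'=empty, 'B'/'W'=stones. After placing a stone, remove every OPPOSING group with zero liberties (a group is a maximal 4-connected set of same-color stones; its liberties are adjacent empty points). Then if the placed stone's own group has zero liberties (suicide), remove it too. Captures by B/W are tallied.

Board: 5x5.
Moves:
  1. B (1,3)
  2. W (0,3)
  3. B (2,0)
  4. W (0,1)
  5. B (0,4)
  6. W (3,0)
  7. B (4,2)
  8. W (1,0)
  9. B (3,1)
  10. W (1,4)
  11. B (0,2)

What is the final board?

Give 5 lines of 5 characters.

Move 1: B@(1,3) -> caps B=0 W=0
Move 2: W@(0,3) -> caps B=0 W=0
Move 3: B@(2,0) -> caps B=0 W=0
Move 4: W@(0,1) -> caps B=0 W=0
Move 5: B@(0,4) -> caps B=0 W=0
Move 6: W@(3,0) -> caps B=0 W=0
Move 7: B@(4,2) -> caps B=0 W=0
Move 8: W@(1,0) -> caps B=0 W=0
Move 9: B@(3,1) -> caps B=0 W=0
Move 10: W@(1,4) -> caps B=0 W=1
Move 11: B@(0,2) -> caps B=0 W=1

Answer: .WBW.
W..BW
B....
WB...
..B..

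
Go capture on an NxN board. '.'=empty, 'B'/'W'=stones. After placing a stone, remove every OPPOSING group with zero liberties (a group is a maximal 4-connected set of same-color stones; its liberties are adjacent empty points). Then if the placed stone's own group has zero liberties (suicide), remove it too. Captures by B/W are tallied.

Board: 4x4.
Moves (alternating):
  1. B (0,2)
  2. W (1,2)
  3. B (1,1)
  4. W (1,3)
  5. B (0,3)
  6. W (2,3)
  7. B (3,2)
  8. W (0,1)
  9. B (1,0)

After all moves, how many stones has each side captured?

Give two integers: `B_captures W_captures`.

Answer: 0 2

Derivation:
Move 1: B@(0,2) -> caps B=0 W=0
Move 2: W@(1,2) -> caps B=0 W=0
Move 3: B@(1,1) -> caps B=0 W=0
Move 4: W@(1,3) -> caps B=0 W=0
Move 5: B@(0,3) -> caps B=0 W=0
Move 6: W@(2,3) -> caps B=0 W=0
Move 7: B@(3,2) -> caps B=0 W=0
Move 8: W@(0,1) -> caps B=0 W=2
Move 9: B@(1,0) -> caps B=0 W=2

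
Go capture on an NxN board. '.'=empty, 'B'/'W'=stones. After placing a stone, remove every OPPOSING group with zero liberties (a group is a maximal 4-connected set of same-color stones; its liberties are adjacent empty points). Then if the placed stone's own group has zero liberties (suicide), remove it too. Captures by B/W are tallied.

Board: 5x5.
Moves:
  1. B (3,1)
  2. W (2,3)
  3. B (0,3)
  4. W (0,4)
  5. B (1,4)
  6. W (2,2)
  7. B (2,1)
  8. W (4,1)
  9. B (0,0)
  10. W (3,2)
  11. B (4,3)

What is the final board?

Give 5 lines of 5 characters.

Move 1: B@(3,1) -> caps B=0 W=0
Move 2: W@(2,3) -> caps B=0 W=0
Move 3: B@(0,3) -> caps B=0 W=0
Move 4: W@(0,4) -> caps B=0 W=0
Move 5: B@(1,4) -> caps B=1 W=0
Move 6: W@(2,2) -> caps B=1 W=0
Move 7: B@(2,1) -> caps B=1 W=0
Move 8: W@(4,1) -> caps B=1 W=0
Move 9: B@(0,0) -> caps B=1 W=0
Move 10: W@(3,2) -> caps B=1 W=0
Move 11: B@(4,3) -> caps B=1 W=0

Answer: B..B.
....B
.BWW.
.BW..
.W.B.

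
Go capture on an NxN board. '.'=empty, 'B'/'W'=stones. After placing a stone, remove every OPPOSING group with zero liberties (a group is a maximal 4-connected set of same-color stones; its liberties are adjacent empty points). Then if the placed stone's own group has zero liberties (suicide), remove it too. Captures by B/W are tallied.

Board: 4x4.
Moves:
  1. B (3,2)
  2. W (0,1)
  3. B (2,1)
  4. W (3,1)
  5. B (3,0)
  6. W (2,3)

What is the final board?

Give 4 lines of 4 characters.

Move 1: B@(3,2) -> caps B=0 W=0
Move 2: W@(0,1) -> caps B=0 W=0
Move 3: B@(2,1) -> caps B=0 W=0
Move 4: W@(3,1) -> caps B=0 W=0
Move 5: B@(3,0) -> caps B=1 W=0
Move 6: W@(2,3) -> caps B=1 W=0

Answer: .W..
....
.B.W
B.B.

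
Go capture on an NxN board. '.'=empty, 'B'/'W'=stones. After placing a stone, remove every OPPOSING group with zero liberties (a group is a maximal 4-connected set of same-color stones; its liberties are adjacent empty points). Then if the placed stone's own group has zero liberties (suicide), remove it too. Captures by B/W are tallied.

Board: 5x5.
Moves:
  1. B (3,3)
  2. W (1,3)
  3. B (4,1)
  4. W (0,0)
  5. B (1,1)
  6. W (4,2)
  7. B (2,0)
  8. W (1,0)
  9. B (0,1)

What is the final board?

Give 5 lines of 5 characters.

Answer: .B...
.B.W.
B....
...B.
.BW..

Derivation:
Move 1: B@(3,3) -> caps B=0 W=0
Move 2: W@(1,3) -> caps B=0 W=0
Move 3: B@(4,1) -> caps B=0 W=0
Move 4: W@(0,0) -> caps B=0 W=0
Move 5: B@(1,1) -> caps B=0 W=0
Move 6: W@(4,2) -> caps B=0 W=0
Move 7: B@(2,0) -> caps B=0 W=0
Move 8: W@(1,0) -> caps B=0 W=0
Move 9: B@(0,1) -> caps B=2 W=0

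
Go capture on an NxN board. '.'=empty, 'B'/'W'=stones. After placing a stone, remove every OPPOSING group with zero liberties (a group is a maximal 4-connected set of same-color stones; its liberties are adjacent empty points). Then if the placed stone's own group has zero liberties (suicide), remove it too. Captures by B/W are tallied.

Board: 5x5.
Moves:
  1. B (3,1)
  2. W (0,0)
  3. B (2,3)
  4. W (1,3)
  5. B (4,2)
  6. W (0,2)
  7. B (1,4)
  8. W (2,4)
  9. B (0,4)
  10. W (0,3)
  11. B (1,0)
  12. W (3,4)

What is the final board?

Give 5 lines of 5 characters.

Answer: W.WW.
B..W.
...BW
.B..W
..B..

Derivation:
Move 1: B@(3,1) -> caps B=0 W=0
Move 2: W@(0,0) -> caps B=0 W=0
Move 3: B@(2,3) -> caps B=0 W=0
Move 4: W@(1,3) -> caps B=0 W=0
Move 5: B@(4,2) -> caps B=0 W=0
Move 6: W@(0,2) -> caps B=0 W=0
Move 7: B@(1,4) -> caps B=0 W=0
Move 8: W@(2,4) -> caps B=0 W=0
Move 9: B@(0,4) -> caps B=0 W=0
Move 10: W@(0,3) -> caps B=0 W=2
Move 11: B@(1,0) -> caps B=0 W=2
Move 12: W@(3,4) -> caps B=0 W=2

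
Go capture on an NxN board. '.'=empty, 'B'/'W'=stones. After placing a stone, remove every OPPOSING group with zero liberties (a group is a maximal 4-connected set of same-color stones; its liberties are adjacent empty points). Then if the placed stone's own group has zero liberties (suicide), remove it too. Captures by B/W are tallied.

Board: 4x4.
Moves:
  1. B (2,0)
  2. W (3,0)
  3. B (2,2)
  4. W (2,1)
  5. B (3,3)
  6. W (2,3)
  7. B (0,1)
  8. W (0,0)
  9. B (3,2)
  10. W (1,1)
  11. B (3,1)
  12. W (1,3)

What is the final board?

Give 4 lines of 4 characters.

Answer: WB..
.W.W
BWBW
.BBB

Derivation:
Move 1: B@(2,0) -> caps B=0 W=0
Move 2: W@(3,0) -> caps B=0 W=0
Move 3: B@(2,2) -> caps B=0 W=0
Move 4: W@(2,1) -> caps B=0 W=0
Move 5: B@(3,3) -> caps B=0 W=0
Move 6: W@(2,3) -> caps B=0 W=0
Move 7: B@(0,1) -> caps B=0 W=0
Move 8: W@(0,0) -> caps B=0 W=0
Move 9: B@(3,2) -> caps B=0 W=0
Move 10: W@(1,1) -> caps B=0 W=0
Move 11: B@(3,1) -> caps B=1 W=0
Move 12: W@(1,3) -> caps B=1 W=0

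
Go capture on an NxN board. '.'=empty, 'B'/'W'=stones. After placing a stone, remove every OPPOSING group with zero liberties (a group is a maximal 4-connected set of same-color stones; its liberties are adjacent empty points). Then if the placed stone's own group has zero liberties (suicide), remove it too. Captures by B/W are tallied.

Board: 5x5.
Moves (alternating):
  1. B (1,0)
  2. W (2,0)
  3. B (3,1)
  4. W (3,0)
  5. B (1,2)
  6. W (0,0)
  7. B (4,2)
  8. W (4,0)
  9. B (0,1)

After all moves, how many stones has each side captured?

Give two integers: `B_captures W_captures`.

Answer: 1 0

Derivation:
Move 1: B@(1,0) -> caps B=0 W=0
Move 2: W@(2,0) -> caps B=0 W=0
Move 3: B@(3,1) -> caps B=0 W=0
Move 4: W@(3,0) -> caps B=0 W=0
Move 5: B@(1,2) -> caps B=0 W=0
Move 6: W@(0,0) -> caps B=0 W=0
Move 7: B@(4,2) -> caps B=0 W=0
Move 8: W@(4,0) -> caps B=0 W=0
Move 9: B@(0,1) -> caps B=1 W=0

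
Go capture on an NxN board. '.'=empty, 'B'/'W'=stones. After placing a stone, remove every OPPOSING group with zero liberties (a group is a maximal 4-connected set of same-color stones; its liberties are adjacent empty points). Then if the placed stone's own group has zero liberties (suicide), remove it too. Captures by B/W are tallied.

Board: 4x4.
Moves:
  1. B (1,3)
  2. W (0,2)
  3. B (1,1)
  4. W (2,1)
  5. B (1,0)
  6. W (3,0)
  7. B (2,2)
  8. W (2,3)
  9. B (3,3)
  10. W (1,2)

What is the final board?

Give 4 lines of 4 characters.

Move 1: B@(1,3) -> caps B=0 W=0
Move 2: W@(0,2) -> caps B=0 W=0
Move 3: B@(1,1) -> caps B=0 W=0
Move 4: W@(2,1) -> caps B=0 W=0
Move 5: B@(1,0) -> caps B=0 W=0
Move 6: W@(3,0) -> caps B=0 W=0
Move 7: B@(2,2) -> caps B=0 W=0
Move 8: W@(2,3) -> caps B=0 W=0
Move 9: B@(3,3) -> caps B=1 W=0
Move 10: W@(1,2) -> caps B=1 W=0

Answer: ..W.
BBWB
.WB.
W..B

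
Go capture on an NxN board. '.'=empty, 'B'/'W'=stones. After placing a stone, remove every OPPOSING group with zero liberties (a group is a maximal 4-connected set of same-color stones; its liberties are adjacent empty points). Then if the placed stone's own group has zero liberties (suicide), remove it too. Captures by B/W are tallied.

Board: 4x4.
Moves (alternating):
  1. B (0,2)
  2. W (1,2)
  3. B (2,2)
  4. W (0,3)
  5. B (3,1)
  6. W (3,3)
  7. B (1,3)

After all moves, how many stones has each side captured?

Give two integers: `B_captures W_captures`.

Move 1: B@(0,2) -> caps B=0 W=0
Move 2: W@(1,2) -> caps B=0 W=0
Move 3: B@(2,2) -> caps B=0 W=0
Move 4: W@(0,3) -> caps B=0 W=0
Move 5: B@(3,1) -> caps B=0 W=0
Move 6: W@(3,3) -> caps B=0 W=0
Move 7: B@(1,3) -> caps B=1 W=0

Answer: 1 0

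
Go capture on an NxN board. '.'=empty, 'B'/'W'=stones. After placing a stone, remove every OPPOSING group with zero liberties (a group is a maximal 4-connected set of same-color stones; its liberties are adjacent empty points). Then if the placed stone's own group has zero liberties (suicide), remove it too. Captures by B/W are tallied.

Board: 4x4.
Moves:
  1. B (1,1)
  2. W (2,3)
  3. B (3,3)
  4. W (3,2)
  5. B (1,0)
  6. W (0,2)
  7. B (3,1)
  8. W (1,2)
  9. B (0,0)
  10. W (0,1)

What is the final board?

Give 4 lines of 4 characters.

Move 1: B@(1,1) -> caps B=0 W=0
Move 2: W@(2,3) -> caps B=0 W=0
Move 3: B@(3,3) -> caps B=0 W=0
Move 4: W@(3,2) -> caps B=0 W=1
Move 5: B@(1,0) -> caps B=0 W=1
Move 6: W@(0,2) -> caps B=0 W=1
Move 7: B@(3,1) -> caps B=0 W=1
Move 8: W@(1,2) -> caps B=0 W=1
Move 9: B@(0,0) -> caps B=0 W=1
Move 10: W@(0,1) -> caps B=0 W=1

Answer: BWW.
BBW.
...W
.BW.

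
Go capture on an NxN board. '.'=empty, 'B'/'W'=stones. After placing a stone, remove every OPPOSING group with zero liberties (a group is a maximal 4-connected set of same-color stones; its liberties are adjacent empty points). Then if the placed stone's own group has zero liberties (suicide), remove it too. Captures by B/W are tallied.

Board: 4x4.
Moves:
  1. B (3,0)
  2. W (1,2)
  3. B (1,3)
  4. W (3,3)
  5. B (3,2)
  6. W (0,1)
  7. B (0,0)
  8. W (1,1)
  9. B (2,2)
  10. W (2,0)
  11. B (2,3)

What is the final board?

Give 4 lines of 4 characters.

Move 1: B@(3,0) -> caps B=0 W=0
Move 2: W@(1,2) -> caps B=0 W=0
Move 3: B@(1,3) -> caps B=0 W=0
Move 4: W@(3,3) -> caps B=0 W=0
Move 5: B@(3,2) -> caps B=0 W=0
Move 6: W@(0,1) -> caps B=0 W=0
Move 7: B@(0,0) -> caps B=0 W=0
Move 8: W@(1,1) -> caps B=0 W=0
Move 9: B@(2,2) -> caps B=0 W=0
Move 10: W@(2,0) -> caps B=0 W=0
Move 11: B@(2,3) -> caps B=1 W=0

Answer: BW..
.WWB
W.BB
B.B.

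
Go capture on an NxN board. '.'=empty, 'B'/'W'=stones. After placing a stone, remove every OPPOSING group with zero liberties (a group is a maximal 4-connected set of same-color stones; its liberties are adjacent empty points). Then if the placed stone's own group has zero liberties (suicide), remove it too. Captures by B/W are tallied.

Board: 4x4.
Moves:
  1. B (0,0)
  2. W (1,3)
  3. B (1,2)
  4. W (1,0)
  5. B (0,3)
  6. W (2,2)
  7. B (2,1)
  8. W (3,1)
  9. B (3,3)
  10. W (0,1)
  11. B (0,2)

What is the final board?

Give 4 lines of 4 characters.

Move 1: B@(0,0) -> caps B=0 W=0
Move 2: W@(1,3) -> caps B=0 W=0
Move 3: B@(1,2) -> caps B=0 W=0
Move 4: W@(1,0) -> caps B=0 W=0
Move 5: B@(0,3) -> caps B=0 W=0
Move 6: W@(2,2) -> caps B=0 W=0
Move 7: B@(2,1) -> caps B=0 W=0
Move 8: W@(3,1) -> caps B=0 W=0
Move 9: B@(3,3) -> caps B=0 W=0
Move 10: W@(0,1) -> caps B=0 W=1
Move 11: B@(0,2) -> caps B=0 W=1

Answer: .WBB
W.BW
.BW.
.W.B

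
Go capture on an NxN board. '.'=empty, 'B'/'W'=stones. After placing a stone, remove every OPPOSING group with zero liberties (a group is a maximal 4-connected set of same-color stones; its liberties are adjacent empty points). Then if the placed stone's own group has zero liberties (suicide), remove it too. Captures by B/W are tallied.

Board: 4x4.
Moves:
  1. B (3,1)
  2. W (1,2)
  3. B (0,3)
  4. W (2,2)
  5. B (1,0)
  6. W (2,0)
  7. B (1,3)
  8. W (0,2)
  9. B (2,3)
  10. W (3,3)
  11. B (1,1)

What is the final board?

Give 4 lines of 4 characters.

Move 1: B@(3,1) -> caps B=0 W=0
Move 2: W@(1,2) -> caps B=0 W=0
Move 3: B@(0,3) -> caps B=0 W=0
Move 4: W@(2,2) -> caps B=0 W=0
Move 5: B@(1,0) -> caps B=0 W=0
Move 6: W@(2,0) -> caps B=0 W=0
Move 7: B@(1,3) -> caps B=0 W=0
Move 8: W@(0,2) -> caps B=0 W=0
Move 9: B@(2,3) -> caps B=0 W=0
Move 10: W@(3,3) -> caps B=0 W=3
Move 11: B@(1,1) -> caps B=0 W=3

Answer: ..W.
BBW.
W.W.
.B.W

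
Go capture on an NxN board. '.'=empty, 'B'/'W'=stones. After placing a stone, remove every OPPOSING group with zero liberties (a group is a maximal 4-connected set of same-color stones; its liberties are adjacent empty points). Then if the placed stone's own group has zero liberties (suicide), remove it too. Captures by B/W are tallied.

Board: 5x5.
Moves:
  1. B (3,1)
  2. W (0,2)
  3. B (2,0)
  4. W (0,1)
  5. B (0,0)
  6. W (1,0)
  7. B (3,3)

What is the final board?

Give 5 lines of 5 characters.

Answer: .WW..
W....
B....
.B.B.
.....

Derivation:
Move 1: B@(3,1) -> caps B=0 W=0
Move 2: W@(0,2) -> caps B=0 W=0
Move 3: B@(2,0) -> caps B=0 W=0
Move 4: W@(0,1) -> caps B=0 W=0
Move 5: B@(0,0) -> caps B=0 W=0
Move 6: W@(1,0) -> caps B=0 W=1
Move 7: B@(3,3) -> caps B=0 W=1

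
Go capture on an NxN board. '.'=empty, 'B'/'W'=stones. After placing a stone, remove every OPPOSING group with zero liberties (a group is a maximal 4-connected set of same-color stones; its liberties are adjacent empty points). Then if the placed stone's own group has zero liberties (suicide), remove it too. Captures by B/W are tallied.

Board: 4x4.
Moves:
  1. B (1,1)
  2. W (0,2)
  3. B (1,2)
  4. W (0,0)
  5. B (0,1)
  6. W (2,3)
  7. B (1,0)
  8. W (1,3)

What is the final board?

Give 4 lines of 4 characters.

Move 1: B@(1,1) -> caps B=0 W=0
Move 2: W@(0,2) -> caps B=0 W=0
Move 3: B@(1,2) -> caps B=0 W=0
Move 4: W@(0,0) -> caps B=0 W=0
Move 5: B@(0,1) -> caps B=0 W=0
Move 6: W@(2,3) -> caps B=0 W=0
Move 7: B@(1,0) -> caps B=1 W=0
Move 8: W@(1,3) -> caps B=1 W=0

Answer: .BW.
BBBW
...W
....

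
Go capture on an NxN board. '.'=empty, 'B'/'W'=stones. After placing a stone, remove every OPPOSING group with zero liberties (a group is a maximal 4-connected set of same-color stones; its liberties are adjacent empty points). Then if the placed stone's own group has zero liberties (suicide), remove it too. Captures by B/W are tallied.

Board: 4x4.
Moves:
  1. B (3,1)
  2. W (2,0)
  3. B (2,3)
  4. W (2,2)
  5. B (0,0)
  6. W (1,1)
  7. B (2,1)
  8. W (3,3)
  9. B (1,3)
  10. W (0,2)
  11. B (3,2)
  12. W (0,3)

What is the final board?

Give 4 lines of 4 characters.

Move 1: B@(3,1) -> caps B=0 W=0
Move 2: W@(2,0) -> caps B=0 W=0
Move 3: B@(2,3) -> caps B=0 W=0
Move 4: W@(2,2) -> caps B=0 W=0
Move 5: B@(0,0) -> caps B=0 W=0
Move 6: W@(1,1) -> caps B=0 W=0
Move 7: B@(2,1) -> caps B=0 W=0
Move 8: W@(3,3) -> caps B=0 W=0
Move 9: B@(1,3) -> caps B=0 W=0
Move 10: W@(0,2) -> caps B=0 W=0
Move 11: B@(3,2) -> caps B=1 W=0
Move 12: W@(0,3) -> caps B=1 W=0

Answer: B.WW
.W.B
WBWB
.BB.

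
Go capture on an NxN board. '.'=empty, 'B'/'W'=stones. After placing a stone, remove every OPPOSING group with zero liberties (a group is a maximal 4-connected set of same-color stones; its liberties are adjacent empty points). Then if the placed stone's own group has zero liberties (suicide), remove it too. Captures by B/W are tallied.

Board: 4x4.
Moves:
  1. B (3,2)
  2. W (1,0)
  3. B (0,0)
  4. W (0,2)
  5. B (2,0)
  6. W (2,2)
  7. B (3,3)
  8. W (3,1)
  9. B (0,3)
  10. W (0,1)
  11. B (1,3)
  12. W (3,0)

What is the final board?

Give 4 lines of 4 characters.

Move 1: B@(3,2) -> caps B=0 W=0
Move 2: W@(1,0) -> caps B=0 W=0
Move 3: B@(0,0) -> caps B=0 W=0
Move 4: W@(0,2) -> caps B=0 W=0
Move 5: B@(2,0) -> caps B=0 W=0
Move 6: W@(2,2) -> caps B=0 W=0
Move 7: B@(3,3) -> caps B=0 W=0
Move 8: W@(3,1) -> caps B=0 W=0
Move 9: B@(0,3) -> caps B=0 W=0
Move 10: W@(0,1) -> caps B=0 W=1
Move 11: B@(1,3) -> caps B=0 W=1
Move 12: W@(3,0) -> caps B=0 W=1

Answer: .WWB
W..B
B.W.
WWBB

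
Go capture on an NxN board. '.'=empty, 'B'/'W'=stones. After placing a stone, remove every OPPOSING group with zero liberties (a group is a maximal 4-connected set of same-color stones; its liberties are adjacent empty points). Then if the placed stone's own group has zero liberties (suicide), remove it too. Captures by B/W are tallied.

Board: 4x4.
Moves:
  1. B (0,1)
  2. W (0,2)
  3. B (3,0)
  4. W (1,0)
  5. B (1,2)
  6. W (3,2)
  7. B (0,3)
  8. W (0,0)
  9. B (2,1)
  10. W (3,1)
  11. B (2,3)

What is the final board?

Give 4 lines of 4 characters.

Move 1: B@(0,1) -> caps B=0 W=0
Move 2: W@(0,2) -> caps B=0 W=0
Move 3: B@(3,0) -> caps B=0 W=0
Move 4: W@(1,0) -> caps B=0 W=0
Move 5: B@(1,2) -> caps B=0 W=0
Move 6: W@(3,2) -> caps B=0 W=0
Move 7: B@(0,3) -> caps B=1 W=0
Move 8: W@(0,0) -> caps B=1 W=0
Move 9: B@(2,1) -> caps B=1 W=0
Move 10: W@(3,1) -> caps B=1 W=0
Move 11: B@(2,3) -> caps B=1 W=0

Answer: WB.B
W.B.
.B.B
BWW.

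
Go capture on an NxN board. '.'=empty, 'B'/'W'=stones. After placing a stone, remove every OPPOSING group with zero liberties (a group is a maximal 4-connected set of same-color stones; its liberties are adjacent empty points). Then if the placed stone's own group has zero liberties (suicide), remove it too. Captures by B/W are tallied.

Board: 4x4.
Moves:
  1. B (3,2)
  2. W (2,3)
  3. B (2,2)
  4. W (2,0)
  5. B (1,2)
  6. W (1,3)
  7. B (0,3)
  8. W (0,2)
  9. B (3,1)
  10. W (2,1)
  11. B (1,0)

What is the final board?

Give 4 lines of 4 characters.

Move 1: B@(3,2) -> caps B=0 W=0
Move 2: W@(2,3) -> caps B=0 W=0
Move 3: B@(2,2) -> caps B=0 W=0
Move 4: W@(2,0) -> caps B=0 W=0
Move 5: B@(1,2) -> caps B=0 W=0
Move 6: W@(1,3) -> caps B=0 W=0
Move 7: B@(0,3) -> caps B=0 W=0
Move 8: W@(0,2) -> caps B=0 W=1
Move 9: B@(3,1) -> caps B=0 W=1
Move 10: W@(2,1) -> caps B=0 W=1
Move 11: B@(1,0) -> caps B=0 W=1

Answer: ..W.
B.BW
WWBW
.BB.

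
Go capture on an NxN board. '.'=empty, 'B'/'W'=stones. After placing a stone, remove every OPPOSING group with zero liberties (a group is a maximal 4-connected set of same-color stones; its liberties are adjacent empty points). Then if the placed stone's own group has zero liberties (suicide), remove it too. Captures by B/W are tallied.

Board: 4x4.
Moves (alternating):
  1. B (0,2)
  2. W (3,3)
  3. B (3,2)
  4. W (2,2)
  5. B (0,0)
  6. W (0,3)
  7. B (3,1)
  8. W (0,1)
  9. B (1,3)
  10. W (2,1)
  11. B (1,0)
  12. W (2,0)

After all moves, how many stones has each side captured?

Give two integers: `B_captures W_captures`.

Answer: 1 0

Derivation:
Move 1: B@(0,2) -> caps B=0 W=0
Move 2: W@(3,3) -> caps B=0 W=0
Move 3: B@(3,2) -> caps B=0 W=0
Move 4: W@(2,2) -> caps B=0 W=0
Move 5: B@(0,0) -> caps B=0 W=0
Move 6: W@(0,3) -> caps B=0 W=0
Move 7: B@(3,1) -> caps B=0 W=0
Move 8: W@(0,1) -> caps B=0 W=0
Move 9: B@(1,3) -> caps B=1 W=0
Move 10: W@(2,1) -> caps B=1 W=0
Move 11: B@(1,0) -> caps B=1 W=0
Move 12: W@(2,0) -> caps B=1 W=0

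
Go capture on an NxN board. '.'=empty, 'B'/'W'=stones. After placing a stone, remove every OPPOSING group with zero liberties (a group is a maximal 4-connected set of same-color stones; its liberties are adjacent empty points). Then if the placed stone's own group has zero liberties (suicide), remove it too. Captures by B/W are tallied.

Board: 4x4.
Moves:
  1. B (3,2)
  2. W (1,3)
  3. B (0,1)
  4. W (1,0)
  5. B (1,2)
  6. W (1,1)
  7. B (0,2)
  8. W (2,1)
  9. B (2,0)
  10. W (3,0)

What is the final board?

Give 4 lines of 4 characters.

Move 1: B@(3,2) -> caps B=0 W=0
Move 2: W@(1,3) -> caps B=0 W=0
Move 3: B@(0,1) -> caps B=0 W=0
Move 4: W@(1,0) -> caps B=0 W=0
Move 5: B@(1,2) -> caps B=0 W=0
Move 6: W@(1,1) -> caps B=0 W=0
Move 7: B@(0,2) -> caps B=0 W=0
Move 8: W@(2,1) -> caps B=0 W=0
Move 9: B@(2,0) -> caps B=0 W=0
Move 10: W@(3,0) -> caps B=0 W=1

Answer: .BB.
WWBW
.W..
W.B.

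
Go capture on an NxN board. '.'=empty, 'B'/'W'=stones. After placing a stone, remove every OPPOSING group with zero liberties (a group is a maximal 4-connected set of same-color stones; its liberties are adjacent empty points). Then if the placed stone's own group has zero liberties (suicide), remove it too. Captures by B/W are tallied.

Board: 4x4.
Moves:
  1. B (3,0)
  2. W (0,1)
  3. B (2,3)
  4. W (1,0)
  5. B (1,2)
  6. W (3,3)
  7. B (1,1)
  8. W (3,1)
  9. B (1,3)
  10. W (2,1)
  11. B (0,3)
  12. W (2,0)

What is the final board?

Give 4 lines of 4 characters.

Answer: .W.B
WBBB
WW.B
.W.W

Derivation:
Move 1: B@(3,0) -> caps B=0 W=0
Move 2: W@(0,1) -> caps B=0 W=0
Move 3: B@(2,3) -> caps B=0 W=0
Move 4: W@(1,0) -> caps B=0 W=0
Move 5: B@(1,2) -> caps B=0 W=0
Move 6: W@(3,3) -> caps B=0 W=0
Move 7: B@(1,1) -> caps B=0 W=0
Move 8: W@(3,1) -> caps B=0 W=0
Move 9: B@(1,3) -> caps B=0 W=0
Move 10: W@(2,1) -> caps B=0 W=0
Move 11: B@(0,3) -> caps B=0 W=0
Move 12: W@(2,0) -> caps B=0 W=1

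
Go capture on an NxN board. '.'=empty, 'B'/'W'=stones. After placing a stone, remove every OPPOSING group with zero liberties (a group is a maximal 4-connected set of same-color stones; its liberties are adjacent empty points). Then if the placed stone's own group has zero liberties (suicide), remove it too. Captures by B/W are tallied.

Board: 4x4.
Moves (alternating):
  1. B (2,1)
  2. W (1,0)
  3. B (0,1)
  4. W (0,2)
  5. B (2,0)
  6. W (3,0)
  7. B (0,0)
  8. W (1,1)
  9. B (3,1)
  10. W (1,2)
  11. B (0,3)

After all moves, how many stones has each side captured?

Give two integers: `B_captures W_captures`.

Move 1: B@(2,1) -> caps B=0 W=0
Move 2: W@(1,0) -> caps B=0 W=0
Move 3: B@(0,1) -> caps B=0 W=0
Move 4: W@(0,2) -> caps B=0 W=0
Move 5: B@(2,0) -> caps B=0 W=0
Move 6: W@(3,0) -> caps B=0 W=0
Move 7: B@(0,0) -> caps B=0 W=0
Move 8: W@(1,1) -> caps B=0 W=2
Move 9: B@(3,1) -> caps B=1 W=2
Move 10: W@(1,2) -> caps B=1 W=2
Move 11: B@(0,3) -> caps B=1 W=2

Answer: 1 2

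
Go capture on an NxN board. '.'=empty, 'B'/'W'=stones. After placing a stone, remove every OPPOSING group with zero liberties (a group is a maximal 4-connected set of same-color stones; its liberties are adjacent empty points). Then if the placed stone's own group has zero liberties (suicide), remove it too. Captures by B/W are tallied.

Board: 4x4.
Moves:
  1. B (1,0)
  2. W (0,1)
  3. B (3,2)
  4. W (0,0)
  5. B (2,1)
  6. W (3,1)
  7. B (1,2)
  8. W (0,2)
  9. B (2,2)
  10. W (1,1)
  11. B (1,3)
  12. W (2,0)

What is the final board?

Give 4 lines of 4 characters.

Move 1: B@(1,0) -> caps B=0 W=0
Move 2: W@(0,1) -> caps B=0 W=0
Move 3: B@(3,2) -> caps B=0 W=0
Move 4: W@(0,0) -> caps B=0 W=0
Move 5: B@(2,1) -> caps B=0 W=0
Move 6: W@(3,1) -> caps B=0 W=0
Move 7: B@(1,2) -> caps B=0 W=0
Move 8: W@(0,2) -> caps B=0 W=0
Move 9: B@(2,2) -> caps B=0 W=0
Move 10: W@(1,1) -> caps B=0 W=0
Move 11: B@(1,3) -> caps B=0 W=0
Move 12: W@(2,0) -> caps B=0 W=1

Answer: WWW.
.WBB
WBB.
.WB.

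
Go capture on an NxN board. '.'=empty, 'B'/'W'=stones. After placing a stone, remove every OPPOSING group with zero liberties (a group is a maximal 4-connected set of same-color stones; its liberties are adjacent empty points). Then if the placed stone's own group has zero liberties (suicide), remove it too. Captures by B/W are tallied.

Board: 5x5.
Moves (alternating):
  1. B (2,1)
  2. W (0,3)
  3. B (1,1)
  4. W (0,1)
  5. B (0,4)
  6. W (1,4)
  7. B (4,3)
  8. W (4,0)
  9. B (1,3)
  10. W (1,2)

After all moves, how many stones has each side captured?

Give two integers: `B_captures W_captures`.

Answer: 0 1

Derivation:
Move 1: B@(2,1) -> caps B=0 W=0
Move 2: W@(0,3) -> caps B=0 W=0
Move 3: B@(1,1) -> caps B=0 W=0
Move 4: W@(0,1) -> caps B=0 W=0
Move 5: B@(0,4) -> caps B=0 W=0
Move 6: W@(1,4) -> caps B=0 W=1
Move 7: B@(4,3) -> caps B=0 W=1
Move 8: W@(4,0) -> caps B=0 W=1
Move 9: B@(1,3) -> caps B=0 W=1
Move 10: W@(1,2) -> caps B=0 W=1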